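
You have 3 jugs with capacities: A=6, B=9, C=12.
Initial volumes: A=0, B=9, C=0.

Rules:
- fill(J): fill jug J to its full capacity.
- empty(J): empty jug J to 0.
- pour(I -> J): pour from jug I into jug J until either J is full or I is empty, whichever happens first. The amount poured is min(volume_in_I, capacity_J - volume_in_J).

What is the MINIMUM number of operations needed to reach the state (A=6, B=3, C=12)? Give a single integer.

BFS from (A=0, B=9, C=0). One shortest path:
  1. fill(C) -> (A=0 B=9 C=12)
  2. pour(B -> A) -> (A=6 B=3 C=12)
Reached target in 2 moves.

Answer: 2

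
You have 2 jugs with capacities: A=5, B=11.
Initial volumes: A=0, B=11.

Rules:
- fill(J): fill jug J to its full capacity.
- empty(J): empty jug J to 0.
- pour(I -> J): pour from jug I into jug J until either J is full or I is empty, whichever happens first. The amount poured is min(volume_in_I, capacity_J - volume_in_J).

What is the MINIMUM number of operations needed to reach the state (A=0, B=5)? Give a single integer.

BFS from (A=0, B=11). One shortest path:
  1. fill(A) -> (A=5 B=11)
  2. empty(B) -> (A=5 B=0)
  3. pour(A -> B) -> (A=0 B=5)
Reached target in 3 moves.

Answer: 3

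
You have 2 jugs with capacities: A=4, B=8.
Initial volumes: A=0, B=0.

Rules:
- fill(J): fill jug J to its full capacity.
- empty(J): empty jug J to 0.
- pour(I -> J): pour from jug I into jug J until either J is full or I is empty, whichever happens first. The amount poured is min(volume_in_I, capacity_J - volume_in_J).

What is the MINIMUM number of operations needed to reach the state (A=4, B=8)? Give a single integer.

BFS from (A=0, B=0). One shortest path:
  1. fill(A) -> (A=4 B=0)
  2. fill(B) -> (A=4 B=8)
Reached target in 2 moves.

Answer: 2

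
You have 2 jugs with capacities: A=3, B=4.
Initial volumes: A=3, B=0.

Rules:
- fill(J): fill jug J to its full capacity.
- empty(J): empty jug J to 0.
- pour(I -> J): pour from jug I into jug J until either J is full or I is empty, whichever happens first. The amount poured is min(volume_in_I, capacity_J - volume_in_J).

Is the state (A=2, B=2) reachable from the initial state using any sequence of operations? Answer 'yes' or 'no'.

BFS explored all 14 reachable states.
Reachable set includes: (0,0), (0,1), (0,2), (0,3), (0,4), (1,0), (1,4), (2,0), (2,4), (3,0), (3,1), (3,2) ...
Target (A=2, B=2) not in reachable set → no.

Answer: no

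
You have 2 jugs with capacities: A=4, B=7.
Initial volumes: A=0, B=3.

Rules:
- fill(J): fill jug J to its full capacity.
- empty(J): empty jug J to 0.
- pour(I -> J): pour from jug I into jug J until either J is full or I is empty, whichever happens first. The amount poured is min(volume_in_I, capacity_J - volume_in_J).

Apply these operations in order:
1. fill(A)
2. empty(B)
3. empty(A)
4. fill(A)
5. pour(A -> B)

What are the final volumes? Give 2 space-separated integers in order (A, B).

Step 1: fill(A) -> (A=4 B=3)
Step 2: empty(B) -> (A=4 B=0)
Step 3: empty(A) -> (A=0 B=0)
Step 4: fill(A) -> (A=4 B=0)
Step 5: pour(A -> B) -> (A=0 B=4)

Answer: 0 4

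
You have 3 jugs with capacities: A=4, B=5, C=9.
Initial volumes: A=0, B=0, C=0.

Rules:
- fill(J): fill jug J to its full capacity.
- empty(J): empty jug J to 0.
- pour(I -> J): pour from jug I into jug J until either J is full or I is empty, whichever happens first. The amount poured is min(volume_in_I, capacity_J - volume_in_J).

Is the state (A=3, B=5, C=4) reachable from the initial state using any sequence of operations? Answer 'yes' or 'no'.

Answer: yes

Derivation:
BFS from (A=0, B=0, C=0):
  1. fill(A) -> (A=4 B=0 C=0)
  2. pour(A -> B) -> (A=0 B=4 C=0)
  3. fill(A) -> (A=4 B=4 C=0)
  4. pour(A -> C) -> (A=0 B=4 C=4)
  5. fill(A) -> (A=4 B=4 C=4)
  6. pour(A -> B) -> (A=3 B=5 C=4)
Target reached → yes.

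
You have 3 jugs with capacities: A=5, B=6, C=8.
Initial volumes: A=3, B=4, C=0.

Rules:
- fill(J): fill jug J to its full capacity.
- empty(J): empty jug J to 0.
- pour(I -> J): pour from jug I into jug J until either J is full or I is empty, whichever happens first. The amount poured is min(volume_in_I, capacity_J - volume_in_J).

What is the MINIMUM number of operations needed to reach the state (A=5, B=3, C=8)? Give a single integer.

BFS from (A=3, B=4, C=0). One shortest path:
  1. empty(B) -> (A=3 B=0 C=0)
  2. fill(C) -> (A=3 B=0 C=8)
  3. pour(A -> B) -> (A=0 B=3 C=8)
  4. fill(A) -> (A=5 B=3 C=8)
Reached target in 4 moves.

Answer: 4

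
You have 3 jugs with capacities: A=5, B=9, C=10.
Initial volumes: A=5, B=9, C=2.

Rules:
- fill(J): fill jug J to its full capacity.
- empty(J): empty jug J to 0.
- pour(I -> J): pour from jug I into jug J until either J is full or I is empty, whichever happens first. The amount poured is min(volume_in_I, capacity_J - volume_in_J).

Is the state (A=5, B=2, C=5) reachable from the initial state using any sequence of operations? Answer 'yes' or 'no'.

Answer: yes

Derivation:
BFS from (A=5, B=9, C=2):
  1. empty(B) -> (A=5 B=0 C=2)
  2. pour(C -> B) -> (A=5 B=2 C=0)
  3. pour(A -> C) -> (A=0 B=2 C=5)
  4. fill(A) -> (A=5 B=2 C=5)
Target reached → yes.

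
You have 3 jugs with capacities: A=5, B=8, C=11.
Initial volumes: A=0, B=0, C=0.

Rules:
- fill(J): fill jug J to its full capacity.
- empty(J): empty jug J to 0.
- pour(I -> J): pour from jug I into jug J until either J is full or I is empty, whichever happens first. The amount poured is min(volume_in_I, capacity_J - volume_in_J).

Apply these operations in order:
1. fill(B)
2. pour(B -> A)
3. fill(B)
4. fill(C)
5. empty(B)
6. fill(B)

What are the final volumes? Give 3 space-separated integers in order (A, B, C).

Answer: 5 8 11

Derivation:
Step 1: fill(B) -> (A=0 B=8 C=0)
Step 2: pour(B -> A) -> (A=5 B=3 C=0)
Step 3: fill(B) -> (A=5 B=8 C=0)
Step 4: fill(C) -> (A=5 B=8 C=11)
Step 5: empty(B) -> (A=5 B=0 C=11)
Step 6: fill(B) -> (A=5 B=8 C=11)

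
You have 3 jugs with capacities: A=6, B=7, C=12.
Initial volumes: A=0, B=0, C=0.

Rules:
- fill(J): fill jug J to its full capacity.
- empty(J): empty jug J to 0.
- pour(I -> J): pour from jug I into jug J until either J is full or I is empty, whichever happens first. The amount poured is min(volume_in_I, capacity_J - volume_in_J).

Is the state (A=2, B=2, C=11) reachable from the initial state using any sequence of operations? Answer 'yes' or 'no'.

Answer: no

Derivation:
BFS explored all 398 reachable states.
Reachable set includes: (0,0,0), (0,0,1), (0,0,2), (0,0,3), (0,0,4), (0,0,5), (0,0,6), (0,0,7), (0,0,8), (0,0,9), (0,0,10), (0,0,11) ...
Target (A=2, B=2, C=11) not in reachable set → no.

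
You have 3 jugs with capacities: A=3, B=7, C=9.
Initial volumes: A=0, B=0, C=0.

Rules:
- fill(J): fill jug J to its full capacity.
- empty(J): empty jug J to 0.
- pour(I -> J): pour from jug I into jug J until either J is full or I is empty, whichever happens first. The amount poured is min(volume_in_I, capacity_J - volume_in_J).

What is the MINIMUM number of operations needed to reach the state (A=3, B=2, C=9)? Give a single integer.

BFS from (A=0, B=0, C=0). One shortest path:
  1. fill(B) -> (A=0 B=7 C=0)
  2. pour(B -> A) -> (A=3 B=4 C=0)
  3. pour(B -> C) -> (A=3 B=0 C=4)
  4. fill(B) -> (A=3 B=7 C=4)
  5. pour(B -> C) -> (A=3 B=2 C=9)
Reached target in 5 moves.

Answer: 5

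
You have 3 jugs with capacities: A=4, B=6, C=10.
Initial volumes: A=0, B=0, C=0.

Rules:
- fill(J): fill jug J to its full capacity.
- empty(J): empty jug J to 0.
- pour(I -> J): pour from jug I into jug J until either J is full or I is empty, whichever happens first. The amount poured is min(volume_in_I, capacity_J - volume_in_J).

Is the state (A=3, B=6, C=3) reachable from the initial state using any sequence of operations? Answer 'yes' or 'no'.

Answer: no

Derivation:
BFS explored all 64 reachable states.
Reachable set includes: (0,0,0), (0,0,2), (0,0,4), (0,0,6), (0,0,8), (0,0,10), (0,2,0), (0,2,2), (0,2,4), (0,2,6), (0,2,8), (0,2,10) ...
Target (A=3, B=6, C=3) not in reachable set → no.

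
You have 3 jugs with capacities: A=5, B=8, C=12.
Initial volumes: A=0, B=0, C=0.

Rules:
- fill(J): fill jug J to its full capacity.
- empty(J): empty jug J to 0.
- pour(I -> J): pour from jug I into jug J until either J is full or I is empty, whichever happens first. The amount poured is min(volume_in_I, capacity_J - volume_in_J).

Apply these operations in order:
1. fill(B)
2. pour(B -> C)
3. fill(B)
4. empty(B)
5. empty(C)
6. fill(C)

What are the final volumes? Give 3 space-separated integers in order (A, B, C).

Step 1: fill(B) -> (A=0 B=8 C=0)
Step 2: pour(B -> C) -> (A=0 B=0 C=8)
Step 3: fill(B) -> (A=0 B=8 C=8)
Step 4: empty(B) -> (A=0 B=0 C=8)
Step 5: empty(C) -> (A=0 B=0 C=0)
Step 6: fill(C) -> (A=0 B=0 C=12)

Answer: 0 0 12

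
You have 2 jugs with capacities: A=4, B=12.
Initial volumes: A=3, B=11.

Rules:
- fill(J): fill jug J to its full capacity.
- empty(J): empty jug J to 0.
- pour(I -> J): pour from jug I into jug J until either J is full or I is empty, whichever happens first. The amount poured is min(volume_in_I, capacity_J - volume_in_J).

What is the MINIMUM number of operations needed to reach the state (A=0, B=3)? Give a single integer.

Answer: 2

Derivation:
BFS from (A=3, B=11). One shortest path:
  1. empty(B) -> (A=3 B=0)
  2. pour(A -> B) -> (A=0 B=3)
Reached target in 2 moves.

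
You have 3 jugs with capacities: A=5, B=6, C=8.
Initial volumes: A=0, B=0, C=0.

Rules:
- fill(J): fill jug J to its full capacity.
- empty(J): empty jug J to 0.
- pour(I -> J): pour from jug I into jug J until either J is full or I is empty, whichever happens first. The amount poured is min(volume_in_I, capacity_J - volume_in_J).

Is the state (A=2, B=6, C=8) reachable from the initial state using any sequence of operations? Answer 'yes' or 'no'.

Answer: yes

Derivation:
BFS from (A=0, B=0, C=0):
  1. fill(C) -> (A=0 B=0 C=8)
  2. pour(C -> B) -> (A=0 B=6 C=2)
  3. pour(C -> A) -> (A=2 B=6 C=0)
  4. fill(C) -> (A=2 B=6 C=8)
Target reached → yes.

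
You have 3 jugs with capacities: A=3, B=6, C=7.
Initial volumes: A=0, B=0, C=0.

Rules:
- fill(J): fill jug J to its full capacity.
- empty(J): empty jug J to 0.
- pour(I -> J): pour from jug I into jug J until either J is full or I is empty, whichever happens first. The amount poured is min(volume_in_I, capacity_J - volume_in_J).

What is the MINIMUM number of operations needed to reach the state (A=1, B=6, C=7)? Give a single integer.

BFS from (A=0, B=0, C=0). One shortest path:
  1. fill(C) -> (A=0 B=0 C=7)
  2. pour(C -> B) -> (A=0 B=6 C=1)
  3. pour(C -> A) -> (A=1 B=6 C=0)
  4. fill(C) -> (A=1 B=6 C=7)
Reached target in 4 moves.

Answer: 4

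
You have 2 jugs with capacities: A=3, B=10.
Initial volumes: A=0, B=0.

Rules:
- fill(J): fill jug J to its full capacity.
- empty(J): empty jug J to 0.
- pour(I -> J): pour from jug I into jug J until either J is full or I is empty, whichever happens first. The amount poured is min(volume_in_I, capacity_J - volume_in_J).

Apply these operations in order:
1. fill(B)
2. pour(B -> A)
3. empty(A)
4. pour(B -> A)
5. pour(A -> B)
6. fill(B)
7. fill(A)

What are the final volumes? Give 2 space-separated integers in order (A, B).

Answer: 3 10

Derivation:
Step 1: fill(B) -> (A=0 B=10)
Step 2: pour(B -> A) -> (A=3 B=7)
Step 3: empty(A) -> (A=0 B=7)
Step 4: pour(B -> A) -> (A=3 B=4)
Step 5: pour(A -> B) -> (A=0 B=7)
Step 6: fill(B) -> (A=0 B=10)
Step 7: fill(A) -> (A=3 B=10)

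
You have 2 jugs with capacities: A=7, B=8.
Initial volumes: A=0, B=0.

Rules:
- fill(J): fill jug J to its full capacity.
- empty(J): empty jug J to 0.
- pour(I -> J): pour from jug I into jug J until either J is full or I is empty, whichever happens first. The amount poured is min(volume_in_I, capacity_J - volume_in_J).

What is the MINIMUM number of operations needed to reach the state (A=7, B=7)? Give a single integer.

Answer: 3

Derivation:
BFS from (A=0, B=0). One shortest path:
  1. fill(A) -> (A=7 B=0)
  2. pour(A -> B) -> (A=0 B=7)
  3. fill(A) -> (A=7 B=7)
Reached target in 3 moves.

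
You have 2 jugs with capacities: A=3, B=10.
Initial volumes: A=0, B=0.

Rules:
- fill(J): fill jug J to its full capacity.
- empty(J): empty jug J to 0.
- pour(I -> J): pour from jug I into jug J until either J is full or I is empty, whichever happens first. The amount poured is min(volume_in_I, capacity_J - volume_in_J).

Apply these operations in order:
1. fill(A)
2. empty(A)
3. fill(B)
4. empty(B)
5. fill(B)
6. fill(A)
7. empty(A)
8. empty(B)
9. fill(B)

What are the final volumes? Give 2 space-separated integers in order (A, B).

Step 1: fill(A) -> (A=3 B=0)
Step 2: empty(A) -> (A=0 B=0)
Step 3: fill(B) -> (A=0 B=10)
Step 4: empty(B) -> (A=0 B=0)
Step 5: fill(B) -> (A=0 B=10)
Step 6: fill(A) -> (A=3 B=10)
Step 7: empty(A) -> (A=0 B=10)
Step 8: empty(B) -> (A=0 B=0)
Step 9: fill(B) -> (A=0 B=10)

Answer: 0 10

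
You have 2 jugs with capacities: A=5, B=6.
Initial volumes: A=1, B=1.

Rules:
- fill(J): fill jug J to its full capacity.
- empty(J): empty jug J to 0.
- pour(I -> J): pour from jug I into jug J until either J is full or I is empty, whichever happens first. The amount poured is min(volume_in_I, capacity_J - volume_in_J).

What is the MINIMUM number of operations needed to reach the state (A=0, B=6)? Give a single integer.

Answer: 2

Derivation:
BFS from (A=1, B=1). One shortest path:
  1. fill(A) -> (A=5 B=1)
  2. pour(A -> B) -> (A=0 B=6)
Reached target in 2 moves.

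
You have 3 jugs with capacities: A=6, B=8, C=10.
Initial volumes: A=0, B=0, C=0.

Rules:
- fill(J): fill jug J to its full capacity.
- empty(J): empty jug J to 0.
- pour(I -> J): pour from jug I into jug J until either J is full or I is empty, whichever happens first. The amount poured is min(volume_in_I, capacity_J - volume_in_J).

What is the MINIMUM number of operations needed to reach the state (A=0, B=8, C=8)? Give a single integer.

Answer: 3

Derivation:
BFS from (A=0, B=0, C=0). One shortest path:
  1. fill(B) -> (A=0 B=8 C=0)
  2. pour(B -> C) -> (A=0 B=0 C=8)
  3. fill(B) -> (A=0 B=8 C=8)
Reached target in 3 moves.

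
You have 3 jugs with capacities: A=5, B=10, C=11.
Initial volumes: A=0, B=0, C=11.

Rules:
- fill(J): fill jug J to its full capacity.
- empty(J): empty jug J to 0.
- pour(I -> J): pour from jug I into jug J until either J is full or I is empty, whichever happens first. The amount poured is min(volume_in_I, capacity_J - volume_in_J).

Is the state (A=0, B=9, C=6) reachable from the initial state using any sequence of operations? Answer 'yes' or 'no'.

BFS from (A=0, B=0, C=11):
  1. fill(A) -> (A=5 B=0 C=11)
  2. fill(B) -> (A=5 B=10 C=11)
  3. empty(C) -> (A=5 B=10 C=0)
  4. pour(A -> C) -> (A=0 B=10 C=5)
  5. pour(B -> C) -> (A=0 B=4 C=11)
  6. pour(C -> A) -> (A=5 B=4 C=6)
  7. pour(A -> B) -> (A=0 B=9 C=6)
Target reached → yes.

Answer: yes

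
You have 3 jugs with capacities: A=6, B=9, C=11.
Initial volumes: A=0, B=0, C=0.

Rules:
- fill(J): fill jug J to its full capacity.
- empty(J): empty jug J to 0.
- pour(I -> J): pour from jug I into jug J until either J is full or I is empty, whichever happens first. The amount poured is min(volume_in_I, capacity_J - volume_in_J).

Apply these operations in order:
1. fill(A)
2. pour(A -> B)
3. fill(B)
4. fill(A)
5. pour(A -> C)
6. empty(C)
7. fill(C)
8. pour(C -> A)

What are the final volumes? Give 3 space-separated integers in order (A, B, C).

Step 1: fill(A) -> (A=6 B=0 C=0)
Step 2: pour(A -> B) -> (A=0 B=6 C=0)
Step 3: fill(B) -> (A=0 B=9 C=0)
Step 4: fill(A) -> (A=6 B=9 C=0)
Step 5: pour(A -> C) -> (A=0 B=9 C=6)
Step 6: empty(C) -> (A=0 B=9 C=0)
Step 7: fill(C) -> (A=0 B=9 C=11)
Step 8: pour(C -> A) -> (A=6 B=9 C=5)

Answer: 6 9 5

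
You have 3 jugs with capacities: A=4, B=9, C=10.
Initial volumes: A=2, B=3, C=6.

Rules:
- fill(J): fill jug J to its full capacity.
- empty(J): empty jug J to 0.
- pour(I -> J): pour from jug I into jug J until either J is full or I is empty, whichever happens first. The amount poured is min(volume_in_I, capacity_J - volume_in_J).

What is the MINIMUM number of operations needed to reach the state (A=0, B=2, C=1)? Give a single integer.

Answer: 5

Derivation:
BFS from (A=2, B=3, C=6). One shortest path:
  1. empty(B) -> (A=2 B=0 C=6)
  2. fill(C) -> (A=2 B=0 C=10)
  3. pour(C -> B) -> (A=2 B=9 C=1)
  4. empty(B) -> (A=2 B=0 C=1)
  5. pour(A -> B) -> (A=0 B=2 C=1)
Reached target in 5 moves.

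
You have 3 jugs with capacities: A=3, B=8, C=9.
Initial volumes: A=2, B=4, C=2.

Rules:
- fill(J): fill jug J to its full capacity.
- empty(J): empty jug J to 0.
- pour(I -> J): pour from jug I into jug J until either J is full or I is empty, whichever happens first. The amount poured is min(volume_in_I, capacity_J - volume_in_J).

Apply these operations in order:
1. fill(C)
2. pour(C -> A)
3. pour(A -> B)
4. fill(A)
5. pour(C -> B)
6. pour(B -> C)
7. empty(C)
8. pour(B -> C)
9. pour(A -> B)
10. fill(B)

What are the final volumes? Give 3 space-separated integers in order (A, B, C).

Answer: 0 8 6

Derivation:
Step 1: fill(C) -> (A=2 B=4 C=9)
Step 2: pour(C -> A) -> (A=3 B=4 C=8)
Step 3: pour(A -> B) -> (A=0 B=7 C=8)
Step 4: fill(A) -> (A=3 B=7 C=8)
Step 5: pour(C -> B) -> (A=3 B=8 C=7)
Step 6: pour(B -> C) -> (A=3 B=6 C=9)
Step 7: empty(C) -> (A=3 B=6 C=0)
Step 8: pour(B -> C) -> (A=3 B=0 C=6)
Step 9: pour(A -> B) -> (A=0 B=3 C=6)
Step 10: fill(B) -> (A=0 B=8 C=6)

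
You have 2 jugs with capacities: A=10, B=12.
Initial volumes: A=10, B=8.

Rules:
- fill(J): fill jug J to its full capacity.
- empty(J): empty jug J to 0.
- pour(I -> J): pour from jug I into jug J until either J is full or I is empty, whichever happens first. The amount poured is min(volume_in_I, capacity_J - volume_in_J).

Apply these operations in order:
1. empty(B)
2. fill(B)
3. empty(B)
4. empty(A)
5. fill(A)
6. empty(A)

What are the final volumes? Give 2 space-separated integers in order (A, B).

Answer: 0 0

Derivation:
Step 1: empty(B) -> (A=10 B=0)
Step 2: fill(B) -> (A=10 B=12)
Step 3: empty(B) -> (A=10 B=0)
Step 4: empty(A) -> (A=0 B=0)
Step 5: fill(A) -> (A=10 B=0)
Step 6: empty(A) -> (A=0 B=0)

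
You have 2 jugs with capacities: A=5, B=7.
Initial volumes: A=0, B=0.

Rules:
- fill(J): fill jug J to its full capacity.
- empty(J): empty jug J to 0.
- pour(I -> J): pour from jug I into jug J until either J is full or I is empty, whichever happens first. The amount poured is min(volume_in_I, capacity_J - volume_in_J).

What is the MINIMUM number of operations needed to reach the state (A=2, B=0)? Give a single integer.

Answer: 4

Derivation:
BFS from (A=0, B=0). One shortest path:
  1. fill(B) -> (A=0 B=7)
  2. pour(B -> A) -> (A=5 B=2)
  3. empty(A) -> (A=0 B=2)
  4. pour(B -> A) -> (A=2 B=0)
Reached target in 4 moves.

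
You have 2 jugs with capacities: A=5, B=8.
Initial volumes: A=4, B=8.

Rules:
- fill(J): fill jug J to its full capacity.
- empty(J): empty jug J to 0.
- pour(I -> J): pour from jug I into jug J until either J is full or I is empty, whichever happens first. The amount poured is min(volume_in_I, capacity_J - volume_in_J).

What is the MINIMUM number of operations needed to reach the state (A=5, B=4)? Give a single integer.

BFS from (A=4, B=8). One shortest path:
  1. empty(B) -> (A=4 B=0)
  2. pour(A -> B) -> (A=0 B=4)
  3. fill(A) -> (A=5 B=4)
Reached target in 3 moves.

Answer: 3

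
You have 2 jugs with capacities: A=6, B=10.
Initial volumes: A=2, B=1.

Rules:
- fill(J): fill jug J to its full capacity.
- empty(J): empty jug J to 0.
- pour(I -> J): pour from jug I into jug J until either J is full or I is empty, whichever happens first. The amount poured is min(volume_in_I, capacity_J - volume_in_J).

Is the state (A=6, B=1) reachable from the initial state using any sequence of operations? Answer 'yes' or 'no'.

BFS from (A=2, B=1):
  1. fill(A) -> (A=6 B=1)
Target reached → yes.

Answer: yes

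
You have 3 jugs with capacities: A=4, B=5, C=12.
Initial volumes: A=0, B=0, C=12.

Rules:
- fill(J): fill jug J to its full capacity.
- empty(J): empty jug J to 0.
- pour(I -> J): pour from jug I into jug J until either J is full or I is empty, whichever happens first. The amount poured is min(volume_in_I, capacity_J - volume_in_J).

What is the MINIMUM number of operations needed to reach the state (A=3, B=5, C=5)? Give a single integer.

Answer: 6

Derivation:
BFS from (A=0, B=0, C=12). One shortest path:
  1. pour(C -> A) -> (A=4 B=0 C=8)
  2. empty(A) -> (A=0 B=0 C=8)
  3. pour(C -> B) -> (A=0 B=5 C=3)
  4. pour(C -> A) -> (A=3 B=5 C=0)
  5. pour(B -> C) -> (A=3 B=0 C=5)
  6. fill(B) -> (A=3 B=5 C=5)
Reached target in 6 moves.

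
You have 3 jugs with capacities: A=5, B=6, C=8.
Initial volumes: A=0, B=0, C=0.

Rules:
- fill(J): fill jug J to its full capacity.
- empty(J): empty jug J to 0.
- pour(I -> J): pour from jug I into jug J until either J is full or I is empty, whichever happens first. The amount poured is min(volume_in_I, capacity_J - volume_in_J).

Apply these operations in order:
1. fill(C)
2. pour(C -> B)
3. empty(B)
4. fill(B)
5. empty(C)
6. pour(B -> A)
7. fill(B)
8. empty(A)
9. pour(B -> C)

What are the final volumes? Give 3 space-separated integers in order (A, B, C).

Step 1: fill(C) -> (A=0 B=0 C=8)
Step 2: pour(C -> B) -> (A=0 B=6 C=2)
Step 3: empty(B) -> (A=0 B=0 C=2)
Step 4: fill(B) -> (A=0 B=6 C=2)
Step 5: empty(C) -> (A=0 B=6 C=0)
Step 6: pour(B -> A) -> (A=5 B=1 C=0)
Step 7: fill(B) -> (A=5 B=6 C=0)
Step 8: empty(A) -> (A=0 B=6 C=0)
Step 9: pour(B -> C) -> (A=0 B=0 C=6)

Answer: 0 0 6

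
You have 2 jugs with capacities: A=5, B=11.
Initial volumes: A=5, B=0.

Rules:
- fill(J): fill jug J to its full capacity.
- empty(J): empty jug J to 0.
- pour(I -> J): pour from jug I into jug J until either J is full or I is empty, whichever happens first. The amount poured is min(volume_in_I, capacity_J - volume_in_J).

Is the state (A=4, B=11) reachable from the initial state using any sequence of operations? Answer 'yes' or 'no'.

Answer: yes

Derivation:
BFS from (A=5, B=0):
  1. pour(A -> B) -> (A=0 B=5)
  2. fill(A) -> (A=5 B=5)
  3. pour(A -> B) -> (A=0 B=10)
  4. fill(A) -> (A=5 B=10)
  5. pour(A -> B) -> (A=4 B=11)
Target reached → yes.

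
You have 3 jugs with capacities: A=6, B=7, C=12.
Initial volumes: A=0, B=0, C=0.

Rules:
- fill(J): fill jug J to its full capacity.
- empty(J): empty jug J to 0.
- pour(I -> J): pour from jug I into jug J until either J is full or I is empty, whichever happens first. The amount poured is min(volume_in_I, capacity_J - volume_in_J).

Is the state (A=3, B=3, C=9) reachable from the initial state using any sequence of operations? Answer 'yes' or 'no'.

Answer: no

Derivation:
BFS explored all 398 reachable states.
Reachable set includes: (0,0,0), (0,0,1), (0,0,2), (0,0,3), (0,0,4), (0,0,5), (0,0,6), (0,0,7), (0,0,8), (0,0,9), (0,0,10), (0,0,11) ...
Target (A=3, B=3, C=9) not in reachable set → no.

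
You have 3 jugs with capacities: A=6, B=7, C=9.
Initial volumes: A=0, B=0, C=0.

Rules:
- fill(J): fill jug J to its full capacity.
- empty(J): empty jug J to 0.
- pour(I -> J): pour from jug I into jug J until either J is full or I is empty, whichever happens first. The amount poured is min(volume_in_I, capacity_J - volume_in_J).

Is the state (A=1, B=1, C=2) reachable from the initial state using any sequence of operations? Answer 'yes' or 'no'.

BFS explored all 320 reachable states.
Reachable set includes: (0,0,0), (0,0,1), (0,0,2), (0,0,3), (0,0,4), (0,0,5), (0,0,6), (0,0,7), (0,0,8), (0,0,9), (0,1,0), (0,1,1) ...
Target (A=1, B=1, C=2) not in reachable set → no.

Answer: no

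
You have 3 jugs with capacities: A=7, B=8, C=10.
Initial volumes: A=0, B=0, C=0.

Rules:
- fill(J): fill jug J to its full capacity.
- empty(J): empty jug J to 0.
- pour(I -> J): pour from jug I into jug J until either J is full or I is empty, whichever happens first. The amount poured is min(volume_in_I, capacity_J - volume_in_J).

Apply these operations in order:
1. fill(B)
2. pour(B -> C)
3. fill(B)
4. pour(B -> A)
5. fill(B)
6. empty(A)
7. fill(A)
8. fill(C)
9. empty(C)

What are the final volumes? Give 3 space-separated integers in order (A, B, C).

Step 1: fill(B) -> (A=0 B=8 C=0)
Step 2: pour(B -> C) -> (A=0 B=0 C=8)
Step 3: fill(B) -> (A=0 B=8 C=8)
Step 4: pour(B -> A) -> (A=7 B=1 C=8)
Step 5: fill(B) -> (A=7 B=8 C=8)
Step 6: empty(A) -> (A=0 B=8 C=8)
Step 7: fill(A) -> (A=7 B=8 C=8)
Step 8: fill(C) -> (A=7 B=8 C=10)
Step 9: empty(C) -> (A=7 B=8 C=0)

Answer: 7 8 0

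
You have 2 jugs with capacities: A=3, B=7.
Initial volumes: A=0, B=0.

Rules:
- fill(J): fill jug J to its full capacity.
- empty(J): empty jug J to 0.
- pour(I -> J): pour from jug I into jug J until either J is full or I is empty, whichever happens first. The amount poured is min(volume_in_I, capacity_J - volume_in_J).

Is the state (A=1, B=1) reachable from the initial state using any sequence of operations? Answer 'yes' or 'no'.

Answer: no

Derivation:
BFS explored all 20 reachable states.
Reachable set includes: (0,0), (0,1), (0,2), (0,3), (0,4), (0,5), (0,6), (0,7), (1,0), (1,7), (2,0), (2,7) ...
Target (A=1, B=1) not in reachable set → no.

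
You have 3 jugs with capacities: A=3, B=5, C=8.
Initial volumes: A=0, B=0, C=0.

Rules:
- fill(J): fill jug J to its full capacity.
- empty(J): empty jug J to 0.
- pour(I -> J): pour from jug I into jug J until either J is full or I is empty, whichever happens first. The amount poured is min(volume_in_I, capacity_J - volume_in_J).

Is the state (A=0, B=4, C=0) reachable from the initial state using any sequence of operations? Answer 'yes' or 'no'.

Answer: yes

Derivation:
BFS from (A=0, B=0, C=0):
  1. fill(B) -> (A=0 B=5 C=0)
  2. pour(B -> A) -> (A=3 B=2 C=0)
  3. empty(A) -> (A=0 B=2 C=0)
  4. pour(B -> A) -> (A=2 B=0 C=0)
  5. fill(B) -> (A=2 B=5 C=0)
  6. pour(B -> A) -> (A=3 B=4 C=0)
  7. empty(A) -> (A=0 B=4 C=0)
Target reached → yes.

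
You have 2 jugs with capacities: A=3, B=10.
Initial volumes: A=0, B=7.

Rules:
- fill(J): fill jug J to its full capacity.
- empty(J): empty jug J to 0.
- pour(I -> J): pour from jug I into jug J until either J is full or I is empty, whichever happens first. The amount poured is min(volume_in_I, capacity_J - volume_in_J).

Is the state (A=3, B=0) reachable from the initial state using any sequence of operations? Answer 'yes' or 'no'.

Answer: yes

Derivation:
BFS from (A=0, B=7):
  1. fill(A) -> (A=3 B=7)
  2. empty(B) -> (A=3 B=0)
Target reached → yes.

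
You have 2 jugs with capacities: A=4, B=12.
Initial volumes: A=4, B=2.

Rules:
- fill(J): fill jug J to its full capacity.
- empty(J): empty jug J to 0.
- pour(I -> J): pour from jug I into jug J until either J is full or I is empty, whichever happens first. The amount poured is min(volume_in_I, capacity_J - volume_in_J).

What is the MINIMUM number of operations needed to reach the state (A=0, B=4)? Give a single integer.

Answer: 2

Derivation:
BFS from (A=4, B=2). One shortest path:
  1. empty(B) -> (A=4 B=0)
  2. pour(A -> B) -> (A=0 B=4)
Reached target in 2 moves.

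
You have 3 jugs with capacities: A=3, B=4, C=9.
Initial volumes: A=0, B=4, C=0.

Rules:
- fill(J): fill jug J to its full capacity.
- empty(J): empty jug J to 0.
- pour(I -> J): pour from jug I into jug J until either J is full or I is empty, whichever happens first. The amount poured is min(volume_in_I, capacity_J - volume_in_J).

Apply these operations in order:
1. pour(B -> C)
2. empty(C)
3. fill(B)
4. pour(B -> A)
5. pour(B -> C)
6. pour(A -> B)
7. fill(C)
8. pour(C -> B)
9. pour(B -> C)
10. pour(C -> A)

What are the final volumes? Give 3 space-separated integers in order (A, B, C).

Step 1: pour(B -> C) -> (A=0 B=0 C=4)
Step 2: empty(C) -> (A=0 B=0 C=0)
Step 3: fill(B) -> (A=0 B=4 C=0)
Step 4: pour(B -> A) -> (A=3 B=1 C=0)
Step 5: pour(B -> C) -> (A=3 B=0 C=1)
Step 6: pour(A -> B) -> (A=0 B=3 C=1)
Step 7: fill(C) -> (A=0 B=3 C=9)
Step 8: pour(C -> B) -> (A=0 B=4 C=8)
Step 9: pour(B -> C) -> (A=0 B=3 C=9)
Step 10: pour(C -> A) -> (A=3 B=3 C=6)

Answer: 3 3 6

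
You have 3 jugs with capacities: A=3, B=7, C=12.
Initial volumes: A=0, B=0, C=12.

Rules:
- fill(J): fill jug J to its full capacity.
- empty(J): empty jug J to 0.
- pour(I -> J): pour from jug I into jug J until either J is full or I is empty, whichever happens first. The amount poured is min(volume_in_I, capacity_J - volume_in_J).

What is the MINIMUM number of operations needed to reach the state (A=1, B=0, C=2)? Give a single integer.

Answer: 8

Derivation:
BFS from (A=0, B=0, C=12). One shortest path:
  1. pour(C -> A) -> (A=3 B=0 C=9)
  2. empty(A) -> (A=0 B=0 C=9)
  3. pour(C -> B) -> (A=0 B=7 C=2)
  4. pour(B -> A) -> (A=3 B=4 C=2)
  5. empty(A) -> (A=0 B=4 C=2)
  6. pour(B -> A) -> (A=3 B=1 C=2)
  7. empty(A) -> (A=0 B=1 C=2)
  8. pour(B -> A) -> (A=1 B=0 C=2)
Reached target in 8 moves.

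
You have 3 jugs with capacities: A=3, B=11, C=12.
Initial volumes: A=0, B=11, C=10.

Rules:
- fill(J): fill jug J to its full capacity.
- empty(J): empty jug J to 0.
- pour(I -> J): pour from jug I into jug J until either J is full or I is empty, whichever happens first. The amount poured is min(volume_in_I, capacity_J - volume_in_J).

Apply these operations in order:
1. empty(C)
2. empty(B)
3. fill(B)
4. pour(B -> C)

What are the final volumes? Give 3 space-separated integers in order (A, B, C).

Answer: 0 0 11

Derivation:
Step 1: empty(C) -> (A=0 B=11 C=0)
Step 2: empty(B) -> (A=0 B=0 C=0)
Step 3: fill(B) -> (A=0 B=11 C=0)
Step 4: pour(B -> C) -> (A=0 B=0 C=11)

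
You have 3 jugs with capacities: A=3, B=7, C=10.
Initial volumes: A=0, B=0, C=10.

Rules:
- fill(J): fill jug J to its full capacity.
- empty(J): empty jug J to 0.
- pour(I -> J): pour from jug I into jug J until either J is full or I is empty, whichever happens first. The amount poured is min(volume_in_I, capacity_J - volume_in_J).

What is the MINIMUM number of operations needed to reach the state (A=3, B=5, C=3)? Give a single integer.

BFS from (A=0, B=0, C=10). One shortest path:
  1. fill(B) -> (A=0 B=7 C=10)
  2. pour(B -> A) -> (A=3 B=4 C=10)
  3. empty(A) -> (A=0 B=4 C=10)
  4. pour(B -> A) -> (A=3 B=1 C=10)
  5. empty(A) -> (A=0 B=1 C=10)
  6. pour(B -> A) -> (A=1 B=0 C=10)
  7. pour(C -> B) -> (A=1 B=7 C=3)
  8. pour(B -> A) -> (A=3 B=5 C=3)
Reached target in 8 moves.

Answer: 8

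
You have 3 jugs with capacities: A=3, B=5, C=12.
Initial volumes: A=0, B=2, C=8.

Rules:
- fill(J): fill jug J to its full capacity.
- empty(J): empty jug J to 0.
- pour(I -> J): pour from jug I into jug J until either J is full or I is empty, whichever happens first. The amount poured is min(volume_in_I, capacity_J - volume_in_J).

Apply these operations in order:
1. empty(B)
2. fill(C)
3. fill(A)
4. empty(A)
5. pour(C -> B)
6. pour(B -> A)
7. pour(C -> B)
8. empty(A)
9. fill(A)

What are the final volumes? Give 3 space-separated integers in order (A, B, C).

Step 1: empty(B) -> (A=0 B=0 C=8)
Step 2: fill(C) -> (A=0 B=0 C=12)
Step 3: fill(A) -> (A=3 B=0 C=12)
Step 4: empty(A) -> (A=0 B=0 C=12)
Step 5: pour(C -> B) -> (A=0 B=5 C=7)
Step 6: pour(B -> A) -> (A=3 B=2 C=7)
Step 7: pour(C -> B) -> (A=3 B=5 C=4)
Step 8: empty(A) -> (A=0 B=5 C=4)
Step 9: fill(A) -> (A=3 B=5 C=4)

Answer: 3 5 4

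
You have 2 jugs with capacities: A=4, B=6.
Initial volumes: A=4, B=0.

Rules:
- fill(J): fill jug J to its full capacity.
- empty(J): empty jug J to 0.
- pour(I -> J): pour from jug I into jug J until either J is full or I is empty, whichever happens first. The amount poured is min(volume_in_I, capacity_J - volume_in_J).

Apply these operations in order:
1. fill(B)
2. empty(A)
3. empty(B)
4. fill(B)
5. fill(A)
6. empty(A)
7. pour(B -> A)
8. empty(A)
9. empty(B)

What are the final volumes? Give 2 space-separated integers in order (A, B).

Answer: 0 0

Derivation:
Step 1: fill(B) -> (A=4 B=6)
Step 2: empty(A) -> (A=0 B=6)
Step 3: empty(B) -> (A=0 B=0)
Step 4: fill(B) -> (A=0 B=6)
Step 5: fill(A) -> (A=4 B=6)
Step 6: empty(A) -> (A=0 B=6)
Step 7: pour(B -> A) -> (A=4 B=2)
Step 8: empty(A) -> (A=0 B=2)
Step 9: empty(B) -> (A=0 B=0)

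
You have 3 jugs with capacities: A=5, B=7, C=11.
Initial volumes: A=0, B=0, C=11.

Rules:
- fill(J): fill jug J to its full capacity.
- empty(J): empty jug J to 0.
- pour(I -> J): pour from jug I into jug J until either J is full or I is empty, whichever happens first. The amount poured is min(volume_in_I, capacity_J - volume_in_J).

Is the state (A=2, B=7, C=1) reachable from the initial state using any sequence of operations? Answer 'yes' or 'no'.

Answer: yes

Derivation:
BFS from (A=0, B=0, C=11):
  1. pour(C -> B) -> (A=0 B=7 C=4)
  2. empty(B) -> (A=0 B=0 C=4)
  3. pour(C -> B) -> (A=0 B=4 C=0)
  4. fill(C) -> (A=0 B=4 C=11)
  5. pour(C -> A) -> (A=5 B=4 C=6)
  6. empty(A) -> (A=0 B=4 C=6)
  7. pour(C -> A) -> (A=5 B=4 C=1)
  8. pour(A -> B) -> (A=2 B=7 C=1)
Target reached → yes.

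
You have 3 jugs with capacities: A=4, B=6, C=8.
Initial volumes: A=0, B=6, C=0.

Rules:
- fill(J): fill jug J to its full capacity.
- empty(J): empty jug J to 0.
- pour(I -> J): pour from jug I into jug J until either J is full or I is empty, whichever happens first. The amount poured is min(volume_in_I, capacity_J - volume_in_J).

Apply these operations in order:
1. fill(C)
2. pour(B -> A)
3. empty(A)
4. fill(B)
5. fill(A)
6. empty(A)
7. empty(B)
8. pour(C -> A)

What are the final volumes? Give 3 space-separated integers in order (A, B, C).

Answer: 4 0 4

Derivation:
Step 1: fill(C) -> (A=0 B=6 C=8)
Step 2: pour(B -> A) -> (A=4 B=2 C=8)
Step 3: empty(A) -> (A=0 B=2 C=8)
Step 4: fill(B) -> (A=0 B=6 C=8)
Step 5: fill(A) -> (A=4 B=6 C=8)
Step 6: empty(A) -> (A=0 B=6 C=8)
Step 7: empty(B) -> (A=0 B=0 C=8)
Step 8: pour(C -> A) -> (A=4 B=0 C=4)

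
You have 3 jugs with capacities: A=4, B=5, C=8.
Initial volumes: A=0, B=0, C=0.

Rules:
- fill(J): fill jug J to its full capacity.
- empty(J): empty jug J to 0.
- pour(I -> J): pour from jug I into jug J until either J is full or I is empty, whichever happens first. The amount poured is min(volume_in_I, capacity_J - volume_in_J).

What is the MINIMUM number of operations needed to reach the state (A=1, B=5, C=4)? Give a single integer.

BFS from (A=0, B=0, C=0). One shortest path:
  1. fill(B) -> (A=0 B=5 C=0)
  2. pour(B -> A) -> (A=4 B=1 C=0)
  3. pour(A -> C) -> (A=0 B=1 C=4)
  4. pour(B -> A) -> (A=1 B=0 C=4)
  5. fill(B) -> (A=1 B=5 C=4)
Reached target in 5 moves.

Answer: 5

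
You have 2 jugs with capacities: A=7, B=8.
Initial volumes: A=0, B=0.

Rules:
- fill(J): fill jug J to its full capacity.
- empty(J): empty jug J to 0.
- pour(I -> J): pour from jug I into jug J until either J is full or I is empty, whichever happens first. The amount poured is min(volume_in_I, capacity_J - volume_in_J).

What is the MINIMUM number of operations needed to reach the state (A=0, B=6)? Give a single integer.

BFS from (A=0, B=0). One shortest path:
  1. fill(A) -> (A=7 B=0)
  2. pour(A -> B) -> (A=0 B=7)
  3. fill(A) -> (A=7 B=7)
  4. pour(A -> B) -> (A=6 B=8)
  5. empty(B) -> (A=6 B=0)
  6. pour(A -> B) -> (A=0 B=6)
Reached target in 6 moves.

Answer: 6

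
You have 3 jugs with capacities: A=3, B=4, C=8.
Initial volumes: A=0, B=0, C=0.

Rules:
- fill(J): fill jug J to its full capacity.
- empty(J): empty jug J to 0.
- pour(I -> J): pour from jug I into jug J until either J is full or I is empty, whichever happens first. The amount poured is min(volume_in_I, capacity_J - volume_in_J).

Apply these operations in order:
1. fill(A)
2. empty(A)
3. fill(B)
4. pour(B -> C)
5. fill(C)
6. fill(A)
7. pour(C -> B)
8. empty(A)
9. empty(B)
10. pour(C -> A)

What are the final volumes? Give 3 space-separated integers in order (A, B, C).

Answer: 3 0 1

Derivation:
Step 1: fill(A) -> (A=3 B=0 C=0)
Step 2: empty(A) -> (A=0 B=0 C=0)
Step 3: fill(B) -> (A=0 B=4 C=0)
Step 4: pour(B -> C) -> (A=0 B=0 C=4)
Step 5: fill(C) -> (A=0 B=0 C=8)
Step 6: fill(A) -> (A=3 B=0 C=8)
Step 7: pour(C -> B) -> (A=3 B=4 C=4)
Step 8: empty(A) -> (A=0 B=4 C=4)
Step 9: empty(B) -> (A=0 B=0 C=4)
Step 10: pour(C -> A) -> (A=3 B=0 C=1)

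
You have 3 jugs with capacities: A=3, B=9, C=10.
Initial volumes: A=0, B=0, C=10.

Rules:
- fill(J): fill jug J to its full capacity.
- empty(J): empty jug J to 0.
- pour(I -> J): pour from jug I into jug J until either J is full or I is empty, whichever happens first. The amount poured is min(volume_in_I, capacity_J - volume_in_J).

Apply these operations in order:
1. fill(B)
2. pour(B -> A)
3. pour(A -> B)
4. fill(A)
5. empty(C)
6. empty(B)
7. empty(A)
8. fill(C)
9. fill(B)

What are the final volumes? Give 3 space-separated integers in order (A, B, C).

Step 1: fill(B) -> (A=0 B=9 C=10)
Step 2: pour(B -> A) -> (A=3 B=6 C=10)
Step 3: pour(A -> B) -> (A=0 B=9 C=10)
Step 4: fill(A) -> (A=3 B=9 C=10)
Step 5: empty(C) -> (A=3 B=9 C=0)
Step 6: empty(B) -> (A=3 B=0 C=0)
Step 7: empty(A) -> (A=0 B=0 C=0)
Step 8: fill(C) -> (A=0 B=0 C=10)
Step 9: fill(B) -> (A=0 B=9 C=10)

Answer: 0 9 10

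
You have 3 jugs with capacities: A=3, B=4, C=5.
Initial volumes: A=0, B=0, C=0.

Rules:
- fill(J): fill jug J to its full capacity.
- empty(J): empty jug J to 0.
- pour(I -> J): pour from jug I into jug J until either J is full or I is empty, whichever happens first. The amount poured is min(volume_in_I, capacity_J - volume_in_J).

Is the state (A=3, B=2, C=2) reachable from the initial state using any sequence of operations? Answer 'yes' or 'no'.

BFS from (A=0, B=0, C=0):
  1. fill(A) -> (A=3 B=0 C=0)
  2. fill(B) -> (A=3 B=4 C=0)
  3. pour(A -> C) -> (A=0 B=4 C=3)
  4. pour(B -> C) -> (A=0 B=2 C=5)
  5. pour(C -> A) -> (A=3 B=2 C=2)
Target reached → yes.

Answer: yes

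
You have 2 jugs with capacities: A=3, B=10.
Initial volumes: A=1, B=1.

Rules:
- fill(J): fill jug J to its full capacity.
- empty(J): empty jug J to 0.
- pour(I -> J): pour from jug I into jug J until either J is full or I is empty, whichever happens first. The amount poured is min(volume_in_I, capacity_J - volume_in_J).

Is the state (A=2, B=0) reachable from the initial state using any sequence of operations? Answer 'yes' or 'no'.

Answer: yes

Derivation:
BFS from (A=1, B=1):
  1. pour(B -> A) -> (A=2 B=0)
Target reached → yes.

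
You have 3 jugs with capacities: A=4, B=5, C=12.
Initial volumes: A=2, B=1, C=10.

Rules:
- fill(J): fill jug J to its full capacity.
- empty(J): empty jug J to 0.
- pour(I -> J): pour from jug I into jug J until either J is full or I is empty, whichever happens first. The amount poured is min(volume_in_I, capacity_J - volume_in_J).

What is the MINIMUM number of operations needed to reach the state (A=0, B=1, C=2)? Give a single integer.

Answer: 2

Derivation:
BFS from (A=2, B=1, C=10). One shortest path:
  1. empty(C) -> (A=2 B=1 C=0)
  2. pour(A -> C) -> (A=0 B=1 C=2)
Reached target in 2 moves.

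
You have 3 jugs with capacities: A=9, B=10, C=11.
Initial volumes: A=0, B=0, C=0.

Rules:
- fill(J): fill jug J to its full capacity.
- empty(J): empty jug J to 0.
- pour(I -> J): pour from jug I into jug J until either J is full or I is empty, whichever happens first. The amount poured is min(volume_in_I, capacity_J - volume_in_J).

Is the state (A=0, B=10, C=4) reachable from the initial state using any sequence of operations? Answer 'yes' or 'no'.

BFS from (A=0, B=0, C=0):
  1. fill(B) -> (A=0 B=10 C=0)
  2. fill(C) -> (A=0 B=10 C=11)
  3. pour(C -> A) -> (A=9 B=10 C=2)
  4. empty(A) -> (A=0 B=10 C=2)
  5. pour(C -> A) -> (A=2 B=10 C=0)
  6. fill(C) -> (A=2 B=10 C=11)
  7. pour(C -> A) -> (A=9 B=10 C=4)
  8. empty(A) -> (A=0 B=10 C=4)
Target reached → yes.

Answer: yes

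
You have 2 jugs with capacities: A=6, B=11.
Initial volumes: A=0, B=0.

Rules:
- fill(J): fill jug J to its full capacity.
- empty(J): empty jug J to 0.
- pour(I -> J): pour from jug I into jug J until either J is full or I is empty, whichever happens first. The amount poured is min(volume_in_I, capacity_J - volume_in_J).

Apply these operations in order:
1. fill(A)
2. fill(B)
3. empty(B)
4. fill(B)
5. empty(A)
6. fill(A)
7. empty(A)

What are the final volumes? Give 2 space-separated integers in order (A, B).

Step 1: fill(A) -> (A=6 B=0)
Step 2: fill(B) -> (A=6 B=11)
Step 3: empty(B) -> (A=6 B=0)
Step 4: fill(B) -> (A=6 B=11)
Step 5: empty(A) -> (A=0 B=11)
Step 6: fill(A) -> (A=6 B=11)
Step 7: empty(A) -> (A=0 B=11)

Answer: 0 11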